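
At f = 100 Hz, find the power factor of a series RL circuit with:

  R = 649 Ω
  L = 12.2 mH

Step 1 — Angular frequency: ω = 2π·f = 2π·100 = 628.3 rad/s.
Step 2 — Component impedances:
  R: Z = R = 649 Ω
  L: Z = jωL = j·628.3·0.0122 = 0 + j7.665 Ω
Step 3 — Series combination: Z_total = R + L = 649 + j7.665 Ω = 649∠0.7° Ω.
Step 4 — Power factor: PF = cos(φ) = Re(Z)/|Z| = 649/649.05 = 0.9999.
Step 5 — Type: Im(Z) = 7.665 ⇒ lagging (phase φ = 0.7°).

PF = 0.9999 (lagging, φ = 0.7°)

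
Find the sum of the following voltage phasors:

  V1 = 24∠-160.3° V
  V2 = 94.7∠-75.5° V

Step 1 — Convert each phasor to rectangular form:
  V1 = 24·(cos(-160.3°) + j·sin(-160.3°)) = -22.6 - j8.09 V
  V2 = 94.7·(cos(-75.5°) + j·sin(-75.5°)) = 23.71 - j91.68 V
Step 2 — Sum components: V_total = 1.116 - j99.77 V.
Step 3 — Convert to polar: |V_total| = 99.78 V, ∠V_total = -89.4°.

V_total = 99.78∠-89.4° V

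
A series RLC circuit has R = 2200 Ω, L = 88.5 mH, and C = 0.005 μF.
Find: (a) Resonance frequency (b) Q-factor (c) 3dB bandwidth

Step 1 — Resonance: ω₀ = 1/√(LC) = 1/√(0.0885·5e-09) = 4.754e+04 rad/s.
Step 2 — f₀ = ω₀/(2π) = 7566 Hz.
Step 3 — Series Q: Q = ω₀L/R = 4.754e+04·0.0885/2200 = 1.912.
Step 4 — Bandwidth: Δω = ω₀/Q = 2.486e+04 rad/s; BW = Δω/(2π) = 3956 Hz.

(a) f₀ = 7566 Hz  (b) Q = 1.912  (c) BW = 3956 Hz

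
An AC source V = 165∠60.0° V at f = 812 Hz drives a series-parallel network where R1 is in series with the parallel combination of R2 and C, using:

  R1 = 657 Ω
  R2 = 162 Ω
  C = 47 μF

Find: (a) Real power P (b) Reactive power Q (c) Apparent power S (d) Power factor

Step 1 — Angular frequency: ω = 2π·f = 2π·812 = 5102 rad/s.
Step 2 — Component impedances:
  R1: Z = R = 657 Ω
  R2: Z = R = 162 Ω
  C: Z = 1/(jωC) = -j/(ω·C) = 0 - j4.17 Ω
Step 3 — Parallel branch: R2 || C = 1/(1/R2 + 1/C) = 0.1073 - j4.168 Ω.
Step 4 — Series with R1: Z_total = R1 + (R2 || C) = 657.1 - j4.168 Ω = 657.1∠-0.4° Ω.
Step 5 — Source phasor: V = 165∠60.0° V = 82.5 + j142.9 V.
Step 6 — Current: I = V / Z = 0.1242 + j0.2182 A = 0.2511∠60.4° A.
Step 7 — Complex power: S = V·I* = 41.43 - j0.2628 VA.
Step 8 — Real power: P = Re(S) = 41.43 W.
Step 9 — Reactive power: Q = Im(S) = -0.2628 VAR.
Step 10 — Apparent power: |S| = 41.43 VA.
Step 11 — Power factor: PF = P/|S| = 1 (leading).

(a) P = 41.43 W  (b) Q = -0.2628 VAR  (c) S = 41.43 VA  (d) PF = 1 (leading)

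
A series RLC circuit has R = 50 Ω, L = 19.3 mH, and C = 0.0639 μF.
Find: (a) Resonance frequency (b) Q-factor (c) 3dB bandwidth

Step 1 — Resonance: ω₀ = 1/√(LC) = 1/√(0.0193·6.39e-08) = 2.848e+04 rad/s.
Step 2 — f₀ = ω₀/(2π) = 4532 Hz.
Step 3 — Series Q: Q = ω₀L/R = 2.848e+04·0.0193/50 = 10.99.
Step 4 — Bandwidth: Δω = ω₀/Q = 2591 rad/s; BW = Δω/(2π) = 412.3 Hz.

(a) f₀ = 4532 Hz  (b) Q = 10.99  (c) BW = 412.3 Hz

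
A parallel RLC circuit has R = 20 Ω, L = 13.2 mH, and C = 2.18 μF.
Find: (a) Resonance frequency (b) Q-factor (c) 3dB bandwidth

Step 1 — Resonance: ω₀ = 1/√(LC) = 1/√(0.0132·2.18e-06) = 5895 rad/s.
Step 2 — f₀ = ω₀/(2π) = 938.2 Hz.
Step 3 — Parallel Q: Q = R/(ω₀L) = 20/(5895·0.0132) = 0.257.
Step 4 — Bandwidth: Δω = ω₀/Q = 2.294e+04 rad/s; BW = Δω/(2π) = 3650 Hz.

(a) f₀ = 938.2 Hz  (b) Q = 0.257  (c) BW = 3650 Hz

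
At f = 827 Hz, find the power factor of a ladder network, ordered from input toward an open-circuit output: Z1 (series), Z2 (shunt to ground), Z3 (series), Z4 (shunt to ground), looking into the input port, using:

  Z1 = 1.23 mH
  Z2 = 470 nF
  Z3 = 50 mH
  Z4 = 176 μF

Step 1 — Angular frequency: ω = 2π·f = 2π·827 = 5196 rad/s.
Step 2 — Component impedances:
  Z1: Z = jωL = j·5196·0.00123 = 0 + j6.391 Ω
  Z2: Z = 1/(jωC) = -j/(ω·C) = 0 - j409.5 Ω
  Z3: Z = jωL = j·5196·0.05 = 0 + j259.8 Ω
  Z4: Z = 1/(jωC) = -j/(ω·C) = 0 - j1.093 Ω
Step 3 — Ladder network (open output): work backward from the far end, alternating series and parallel combinations. Z_in = 0 + j709.1 Ω = 709.1∠90.0° Ω.
Step 4 — Power factor: PF = cos(φ) = Re(Z)/|Z| = 0/709.1 = 0.
Step 5 — Type: Im(Z) = 709.1 ⇒ lagging (phase φ = 90.0°).

PF = 0 (lagging, φ = 90.0°)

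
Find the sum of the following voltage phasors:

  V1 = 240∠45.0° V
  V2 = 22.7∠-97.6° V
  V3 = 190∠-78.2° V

Step 1 — Convert each phasor to rectangular form:
  V1 = 240·(cos(45.0°) + j·sin(45.0°)) = 169.7 + j169.7 V
  V2 = 22.7·(cos(-97.6°) + j·sin(-97.6°)) = -3.002 - j22.5 V
  V3 = 190·(cos(-78.2°) + j·sin(-78.2°)) = 38.85 - j186 V
Step 2 — Sum components: V_total = 205.6 - j38.78 V.
Step 3 — Convert to polar: |V_total| = 209.2 V, ∠V_total = -10.7°.

V_total = 209.2∠-10.7° V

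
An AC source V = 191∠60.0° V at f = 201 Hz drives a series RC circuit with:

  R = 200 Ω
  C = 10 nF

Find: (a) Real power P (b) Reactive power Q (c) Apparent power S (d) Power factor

Step 1 — Angular frequency: ω = 2π·f = 2π·201 = 1263 rad/s.
Step 2 — Component impedances:
  R: Z = R = 200 Ω
  C: Z = 1/(jωC) = -j/(ω·C) = 0 - j7.918e+04 Ω
Step 3 — Series combination: Z_total = R + C = 200 - j7.918e+04 Ω = 7.918e+04∠-89.9° Ω.
Step 4 — Source phasor: V = 191∠60.0° V = 95.5 + j165.4 V.
Step 5 — Current: I = V / Z = -0.002086 + j0.001211 A = 0.002412∠149.9° A.
Step 6 — Complex power: S = V·I* = 0.001164 - j0.4607 VA.
Step 7 — Real power: P = Re(S) = 0.001164 W.
Step 8 — Reactive power: Q = Im(S) = -0.4607 VAR.
Step 9 — Apparent power: |S| = 0.4607 VA.
Step 10 — Power factor: PF = P/|S| = 0.002526 (leading).

(a) P = 0.001164 W  (b) Q = -0.4607 VAR  (c) S = 0.4607 VA  (d) PF = 0.002526 (leading)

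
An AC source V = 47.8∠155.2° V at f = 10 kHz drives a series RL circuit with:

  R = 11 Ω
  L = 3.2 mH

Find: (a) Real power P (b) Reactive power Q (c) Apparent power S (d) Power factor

Step 1 — Angular frequency: ω = 2π·f = 2π·1e+04 = 6.283e+04 rad/s.
Step 2 — Component impedances:
  R: Z = R = 11 Ω
  L: Z = jωL = j·6.283e+04·0.0032 = 0 + j201.1 Ω
Step 3 — Series combination: Z_total = R + L = 11 + j201.1 Ω = 201.4∠86.9° Ω.
Step 4 — Source phasor: V = 47.8∠155.2° V = -43.39 + j20.05 V.
Step 5 — Current: I = V / Z = 0.08765 + j0.2206 A = 0.2374∠68.3° A.
Step 6 — Complex power: S = V·I* = 0.6199 + j11.33 VA.
Step 7 — Real power: P = Re(S) = 0.6199 W.
Step 8 — Reactive power: Q = Im(S) = 11.33 VAR.
Step 9 — Apparent power: |S| = 11.35 VA.
Step 10 — Power factor: PF = P/|S| = 0.05463 (lagging).

(a) P = 0.6199 W  (b) Q = 11.33 VAR  (c) S = 11.35 VA  (d) PF = 0.05463 (lagging)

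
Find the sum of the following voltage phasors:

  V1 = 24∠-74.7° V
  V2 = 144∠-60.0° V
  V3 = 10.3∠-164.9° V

Step 1 — Convert each phasor to rectangular form:
  V1 = 24·(cos(-74.7°) + j·sin(-74.7°)) = 6.333 - j23.15 V
  V2 = 144·(cos(-60.0°) + j·sin(-60.0°)) = 72 - j124.7 V
  V3 = 10.3·(cos(-164.9°) + j·sin(-164.9°)) = -9.944 - j2.683 V
Step 2 — Sum components: V_total = 68.39 - j150.5 V.
Step 3 — Convert to polar: |V_total| = 165.3 V, ∠V_total = -65.6°.

V_total = 165.3∠-65.6° V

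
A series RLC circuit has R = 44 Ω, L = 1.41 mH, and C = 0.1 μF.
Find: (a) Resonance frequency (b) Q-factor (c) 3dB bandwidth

Step 1 — Resonance condition Im(Z)=0 gives ω₀ = 1/√(LC).
Step 2 — ω₀ = 1/√(0.00141·1e-07) = 8.422e+04 rad/s.
Step 3 — f₀ = ω₀/(2π) = 1.34e+04 Hz.
Step 4 — Series Q: Q = ω₀L/R = 8.422e+04·0.00141/44 = 2.699.
Step 5 — 3dB bandwidth: Δω = ω₀/Q = 3.121e+04 rad/s; BW = Δω/(2π) = 4967 Hz.

(a) f₀ = 1.34e+04 Hz  (b) Q = 2.699  (c) BW = 4967 Hz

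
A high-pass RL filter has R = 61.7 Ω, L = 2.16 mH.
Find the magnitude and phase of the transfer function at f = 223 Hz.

Step 1 — Angular frequency: ω = 2π·223 = 1401 rad/s.
Step 2 — Transfer function: H(jω) = jωL/(R + jωL).
Step 3 — Numerator jωL = j·3.026; denominator R + jωL = 61.7 + j3.026.
Step 4 — H = 0.0024 + j0.04893.
Step 5 — Magnitude: |H| = 0.04899 (-26.2 dB); phase: φ = 87.2°.

|H| = 0.04899 (-26.2 dB), φ = 87.2°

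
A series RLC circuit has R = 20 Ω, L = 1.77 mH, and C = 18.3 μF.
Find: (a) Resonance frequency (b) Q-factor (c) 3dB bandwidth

Step 1 — Resonance condition Im(Z)=0 gives ω₀ = 1/√(LC).
Step 2 — ω₀ = 1/√(0.00177·1.83e-05) = 5556 rad/s.
Step 3 — f₀ = ω₀/(2π) = 884.3 Hz.
Step 4 — Series Q: Q = ω₀L/R = 5556·0.00177/20 = 0.4917.
Step 5 — 3dB bandwidth: Δω = ω₀/Q = 1.13e+04 rad/s; BW = Δω/(2π) = 1798 Hz.

(a) f₀ = 884.3 Hz  (b) Q = 0.4917  (c) BW = 1798 Hz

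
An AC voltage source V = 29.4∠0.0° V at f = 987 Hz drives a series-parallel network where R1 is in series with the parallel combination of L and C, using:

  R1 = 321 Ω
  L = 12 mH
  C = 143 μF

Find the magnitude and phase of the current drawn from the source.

Step 1 — Angular frequency: ω = 2π·f = 2π·987 = 6202 rad/s.
Step 2 — Component impedances:
  R1: Z = R = 321 Ω
  L: Z = jωL = j·6202·0.012 = 0 + j74.42 Ω
  C: Z = 1/(jωC) = -j/(ω·C) = 0 - j1.128 Ω
Step 3 — Parallel branch: L || C = 1/(1/L + 1/C) = 0 - j1.145 Ω.
Step 4 — Series with R1: Z_total = R1 + (L || C) = 321 - j1.145 Ω = 321∠-0.2° Ω.
Step 5 — Source phasor: V = 29.4∠0.0° V = 29.4 V.
Step 6 — Ohm's law: I = V / Z_total = (29.4) / (321 - j1.145) = 0.09159 + j0.0003267 A.
Step 7 — Convert to polar: |I| = 0.09159 A, ∠I = 0.2°.

I = 0.09159∠0.2° A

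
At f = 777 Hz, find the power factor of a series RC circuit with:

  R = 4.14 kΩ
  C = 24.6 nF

Step 1 — Angular frequency: ω = 2π·f = 2π·777 = 4882 rad/s.
Step 2 — Component impedances:
  R: Z = R = 4140 Ω
  C: Z = 1/(jωC) = -j/(ω·C) = 0 - j8327 Ω
Step 3 — Series combination: Z_total = R + C = 4140 - j8327 Ω = 9299∠-63.6° Ω.
Step 4 — Power factor: PF = cos(φ) = Re(Z)/|Z| = 4140/9299 = 0.4452.
Step 5 — Type: Im(Z) = -8327 ⇒ leading (phase φ = -63.6°).

PF = 0.4452 (leading, φ = -63.6°)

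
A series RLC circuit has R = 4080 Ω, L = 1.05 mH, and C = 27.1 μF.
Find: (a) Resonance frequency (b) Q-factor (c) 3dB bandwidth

Step 1 — Resonance condition Im(Z)=0 gives ω₀ = 1/√(LC).
Step 2 — ω₀ = 1/√(0.00105·2.71e-05) = 5928 rad/s.
Step 3 — f₀ = ω₀/(2π) = 943.5 Hz.
Step 4 — Series Q: Q = ω₀L/R = 5928·0.00105/4080 = 0.001526.
Step 5 — 3dB bandwidth: Δω = ω₀/Q = 3.886e+06 rad/s; BW = Δω/(2π) = 6.184e+05 Hz.

(a) f₀ = 943.5 Hz  (b) Q = 0.001526  (c) BW = 6.184e+05 Hz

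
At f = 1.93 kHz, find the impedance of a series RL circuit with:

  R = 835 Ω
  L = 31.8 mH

Step 1 — Angular frequency: ω = 2π·f = 2π·1930 = 1.213e+04 rad/s.
Step 2 — Component impedances:
  R: Z = R = 835 Ω
  L: Z = jωL = j·1.213e+04·0.0318 = 0 + j385.6 Ω
Step 3 — Series combination: Z_total = R + L = 835 + j385.6 Ω = 919.7∠24.8° Ω.

Z = 835 + j385.6 Ω = 919.7∠24.8° Ω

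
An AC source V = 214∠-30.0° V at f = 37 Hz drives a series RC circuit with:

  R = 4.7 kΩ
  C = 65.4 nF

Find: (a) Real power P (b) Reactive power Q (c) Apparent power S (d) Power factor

Step 1 — Angular frequency: ω = 2π·f = 2π·37 = 232.5 rad/s.
Step 2 — Component impedances:
  R: Z = R = 4700 Ω
  C: Z = 1/(jωC) = -j/(ω·C) = 0 - j6.577e+04 Ω
Step 3 — Series combination: Z_total = R + C = 4700 - j6.577e+04 Ω = 6.594e+04∠-85.9° Ω.
Step 4 — Source phasor: V = 214∠-30.0° V = 185.3 - j107 V.
Step 5 — Current: I = V / Z = 0.001819 + j0.002688 A = 0.003245∠55.9° A.
Step 6 — Complex power: S = V·I* = 0.0495 - j0.6927 VA.
Step 7 — Real power: P = Re(S) = 0.0495 W.
Step 8 — Reactive power: Q = Im(S) = -0.6927 VAR.
Step 9 — Apparent power: |S| = 0.6945 VA.
Step 10 — Power factor: PF = P/|S| = 0.07128 (leading).

(a) P = 0.0495 W  (b) Q = -0.6927 VAR  (c) S = 0.6945 VA  (d) PF = 0.07128 (leading)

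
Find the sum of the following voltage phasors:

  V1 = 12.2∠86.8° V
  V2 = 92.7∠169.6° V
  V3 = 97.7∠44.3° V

Step 1 — Convert each phasor to rectangular form:
  V1 = 12.2·(cos(86.8°) + j·sin(86.8°)) = 0.681 + j12.18 V
  V2 = 92.7·(cos(169.6°) + j·sin(169.6°)) = -91.18 + j16.73 V
  V3 = 97.7·(cos(44.3°) + j·sin(44.3°)) = 69.92 + j68.24 V
Step 2 — Sum components: V_total = -20.57 + j97.15 V.
Step 3 — Convert to polar: |V_total| = 99.3 V, ∠V_total = 102.0°.

V_total = 99.3∠102.0° V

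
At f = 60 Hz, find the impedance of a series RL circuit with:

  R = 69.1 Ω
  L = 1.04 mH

Step 1 — Angular frequency: ω = 2π·f = 2π·60 = 377 rad/s.
Step 2 — Component impedances:
  R: Z = R = 69.1 Ω
  L: Z = jωL = j·377·0.00104 = 0 + j0.3921 Ω
Step 3 — Series combination: Z_total = R + L = 69.1 + j0.3921 Ω = 69.1∠0.3° Ω.

Z = 69.1 + j0.3921 Ω = 69.1∠0.3° Ω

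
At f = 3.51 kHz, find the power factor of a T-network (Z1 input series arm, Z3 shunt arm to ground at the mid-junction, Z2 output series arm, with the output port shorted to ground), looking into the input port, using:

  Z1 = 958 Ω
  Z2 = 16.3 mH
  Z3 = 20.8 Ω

Step 1 — Angular frequency: ω = 2π·f = 2π·3510 = 2.205e+04 rad/s.
Step 2 — Component impedances:
  Z1: Z = R = 958 Ω
  Z2: Z = jωL = j·2.205e+04·0.0163 = 0 + j359.5 Ω
  Z3: Z = R = 20.8 Ω
Step 3 — With the output port shorted to ground, the output series arm Z2 runs from the junction to ground; the shunt arm Z3 also runs from the junction to ground. They appear in parallel: Z3 || Z2 = 20.73 + j1.2 Ω.
Step 4 — Series with input arm Z1: Z_in = Z1 + (Z3 || Z2) = 978.7 + j1.2 Ω = 978.7∠0.1° Ω.
Step 5 — Power factor: PF = cos(φ) = Re(Z)/|Z| = 978.7/978.7 = 1.
Step 6 — Type: Im(Z) = 1.2 ⇒ lagging (phase φ = 0.1°).

PF = 1 (lagging, φ = 0.1°)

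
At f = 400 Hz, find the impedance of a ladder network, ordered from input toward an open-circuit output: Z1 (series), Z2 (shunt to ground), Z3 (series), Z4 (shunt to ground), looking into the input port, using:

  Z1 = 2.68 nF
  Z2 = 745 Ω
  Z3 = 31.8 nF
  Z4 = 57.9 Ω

Step 1 — Angular frequency: ω = 2π·f = 2π·400 = 2513 rad/s.
Step 2 — Component impedances:
  Z1: Z = 1/(jωC) = -j/(ω·C) = 0 - j1.485e+05 Ω
  Z2: Z = R = 745 Ω
  Z3: Z = 1/(jωC) = -j/(ω·C) = 0 - j1.251e+04 Ω
  Z4: Z = R = 57.9 Ω
Step 3 — Ladder network (open output): work backward from the far end, alternating series and parallel combinations. Z_in = 742.2 - j1.485e+05 Ω = 1.485e+05∠-89.7° Ω.

Z = 742.2 - j1.485e+05 Ω = 1.485e+05∠-89.7° Ω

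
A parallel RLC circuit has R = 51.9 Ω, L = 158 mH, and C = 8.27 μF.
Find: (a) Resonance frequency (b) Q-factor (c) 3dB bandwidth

Step 1 — Resonance: ω₀ = 1/√(LC) = 1/√(0.158·8.27e-06) = 874.8 rad/s.
Step 2 — f₀ = ω₀/(2π) = 139.2 Hz.
Step 3 — Parallel Q: Q = R/(ω₀L) = 51.9/(874.8·0.158) = 0.3755.
Step 4 — Bandwidth: Δω = ω₀/Q = 2330 rad/s; BW = Δω/(2π) = 370.8 Hz.

(a) f₀ = 139.2 Hz  (b) Q = 0.3755  (c) BW = 370.8 Hz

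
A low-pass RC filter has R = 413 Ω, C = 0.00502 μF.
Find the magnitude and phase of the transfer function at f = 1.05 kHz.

Step 1 — Angular frequency: ω = 2π·1050 = 6597 rad/s.
Step 2 — Transfer function: H(jω) = 1/(1 + jωRC).
Step 3 — Denominator: 1 + jωRC = 1 + j·6597·413·5.02e-09 = 1 + j0.01368.
Step 4 — H = 0.9998 - j0.01368.
Step 5 — Magnitude: |H| = 0.9999 (-0.0 dB); phase: φ = -0.8°.

|H| = 0.9999 (-0.0 dB), φ = -0.8°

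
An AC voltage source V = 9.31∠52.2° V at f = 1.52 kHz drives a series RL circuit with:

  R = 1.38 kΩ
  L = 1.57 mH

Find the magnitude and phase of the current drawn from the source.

Step 1 — Angular frequency: ω = 2π·f = 2π·1520 = 9550 rad/s.
Step 2 — Component impedances:
  R: Z = R = 1380 Ω
  L: Z = jωL = j·9550·0.00157 = 0 + j14.99 Ω
Step 3 — Series combination: Z_total = R + L = 1380 + j14.99 Ω = 1380∠0.6° Ω.
Step 4 — Source phasor: V = 9.31∠52.2° V = 5.706 + j7.356 V.
Step 5 — Ohm's law: I = V / Z_total = (5.706 + j7.356) / (1380 + j14.99) = 0.004192 + j0.005285 A.
Step 6 — Convert to polar: |I| = 0.006746 A, ∠I = 51.6°.

I = 0.006746∠51.6° A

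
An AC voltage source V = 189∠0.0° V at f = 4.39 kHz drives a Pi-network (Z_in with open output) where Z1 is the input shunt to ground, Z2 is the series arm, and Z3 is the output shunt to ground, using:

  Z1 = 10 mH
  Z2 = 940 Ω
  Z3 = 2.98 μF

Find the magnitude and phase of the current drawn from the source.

Step 1 — Angular frequency: ω = 2π·f = 2π·4390 = 2.758e+04 rad/s.
Step 2 — Component impedances:
  Z1: Z = jωL = j·2.758e+04·0.01 = 0 + j275.8 Ω
  Z2: Z = R = 940 Ω
  Z3: Z = 1/(jωC) = -j/(ω·C) = 0 - j12.17 Ω
Step 3 — With open output, the series arm Z2 and the output shunt Z3 appear in series to ground: Z2 + Z3 = 940 - j12.17 Ω.
Step 4 — Parallel with input shunt Z1: Z_in = Z1 || (Z2 + Z3) = 75.04 + j254.8 Ω = 265.6∠73.6° Ω.
Step 5 — Source phasor: V = 189∠0.0° V = 189 V.
Step 6 — Ohm's law: I = V / Z_total = (189) / (75.04 + j254.8) = 0.201 - j0.6826 A.
Step 7 — Convert to polar: |I| = 0.7116 A, ∠I = -73.6°.

I = 0.7116∠-73.6° A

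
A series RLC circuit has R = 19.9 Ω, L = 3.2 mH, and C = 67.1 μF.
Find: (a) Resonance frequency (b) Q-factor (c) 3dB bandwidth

Step 1 — Resonance: ω₀ = 1/√(LC) = 1/√(0.0032·6.71e-05) = 2158 rad/s.
Step 2 — f₀ = ω₀/(2π) = 343.5 Hz.
Step 3 — Series Q: Q = ω₀L/R = 2158·0.0032/19.9 = 0.347.
Step 4 — Bandwidth: Δω = ω₀/Q = 6219 rad/s; BW = Δω/(2π) = 989.7 Hz.

(a) f₀ = 343.5 Hz  (b) Q = 0.347  (c) BW = 989.7 Hz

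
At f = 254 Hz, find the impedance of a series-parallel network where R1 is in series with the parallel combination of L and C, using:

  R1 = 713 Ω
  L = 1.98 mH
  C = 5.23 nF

Step 1 — Angular frequency: ω = 2π·f = 2π·254 = 1596 rad/s.
Step 2 — Component impedances:
  R1: Z = R = 713 Ω
  L: Z = jωL = j·1596·0.00198 = 0 + j3.16 Ω
  C: Z = 1/(jωC) = -j/(ω·C) = 0 - j1.198e+05 Ω
Step 3 — Parallel branch: L || C = 1/(1/L + 1/C) = 0 + j3.16 Ω.
Step 4 — Series with R1: Z_total = R1 + (L || C) = 713 + j3.16 Ω = 713∠0.3° Ω.

Z = 713 + j3.16 Ω = 713∠0.3° Ω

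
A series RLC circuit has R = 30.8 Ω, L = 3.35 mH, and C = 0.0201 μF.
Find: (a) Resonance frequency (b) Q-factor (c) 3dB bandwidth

Step 1 — Resonance condition Im(Z)=0 gives ω₀ = 1/√(LC).
Step 2 — ω₀ = 1/√(0.00335·2.01e-08) = 1.219e+05 rad/s.
Step 3 — f₀ = ω₀/(2π) = 1.94e+04 Hz.
Step 4 — Series Q: Q = ω₀L/R = 1.219e+05·0.00335/30.8 = 13.25.
Step 5 — 3dB bandwidth: Δω = ω₀/Q = 9194 rad/s; BW = Δω/(2π) = 1463 Hz.

(a) f₀ = 1.94e+04 Hz  (b) Q = 13.25  (c) BW = 1463 Hz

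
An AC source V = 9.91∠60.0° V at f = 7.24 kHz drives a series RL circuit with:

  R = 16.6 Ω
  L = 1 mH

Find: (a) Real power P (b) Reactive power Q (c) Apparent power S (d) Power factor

Step 1 — Angular frequency: ω = 2π·f = 2π·7240 = 4.549e+04 rad/s.
Step 2 — Component impedances:
  R: Z = R = 16.6 Ω
  L: Z = jωL = j·4.549e+04·0.001 = 0 + j45.49 Ω
Step 3 — Series combination: Z_total = R + L = 16.6 + j45.49 Ω = 48.42∠70.0° Ω.
Step 4 — Source phasor: V = 9.91∠60.0° V = 4.955 + j8.582 V.
Step 5 — Current: I = V / Z = 0.2016 - j0.03537 A = 0.2046∠-10.0° A.
Step 6 — Complex power: S = V·I* = 0.6952 + j1.905 VA.
Step 7 — Real power: P = Re(S) = 0.6952 W.
Step 8 — Reactive power: Q = Im(S) = 1.905 VAR.
Step 9 — Apparent power: |S| = 2.028 VA.
Step 10 — Power factor: PF = P/|S| = 0.3428 (lagging).

(a) P = 0.6952 W  (b) Q = 1.905 VAR  (c) S = 2.028 VA  (d) PF = 0.3428 (lagging)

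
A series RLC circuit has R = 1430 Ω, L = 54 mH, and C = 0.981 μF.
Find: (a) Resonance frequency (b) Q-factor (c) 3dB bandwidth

Step 1 — Resonance condition Im(Z)=0 gives ω₀ = 1/√(LC).
Step 2 — ω₀ = 1/√(0.054·9.81e-07) = 4345 rad/s.
Step 3 — f₀ = ω₀/(2π) = 691.5 Hz.
Step 4 — Series Q: Q = ω₀L/R = 4345·0.054/1430 = 0.1641.
Step 5 — 3dB bandwidth: Δω = ω₀/Q = 2.648e+04 rad/s; BW = Δω/(2π) = 4215 Hz.

(a) f₀ = 691.5 Hz  (b) Q = 0.1641  (c) BW = 4215 Hz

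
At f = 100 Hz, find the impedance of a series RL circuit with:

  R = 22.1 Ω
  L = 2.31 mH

Step 1 — Angular frequency: ω = 2π·f = 2π·100 = 628.3 rad/s.
Step 2 — Component impedances:
  R: Z = R = 22.1 Ω
  L: Z = jωL = j·628.3·0.00231 = 0 + j1.451 Ω
Step 3 — Series combination: Z_total = R + L = 22.1 + j1.451 Ω = 22.15∠3.8° Ω.

Z = 22.1 + j1.451 Ω = 22.15∠3.8° Ω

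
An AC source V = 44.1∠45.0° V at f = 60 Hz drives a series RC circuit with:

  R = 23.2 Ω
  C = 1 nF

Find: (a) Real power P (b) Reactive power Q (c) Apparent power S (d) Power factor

Step 1 — Angular frequency: ω = 2π·f = 2π·60 = 377 rad/s.
Step 2 — Component impedances:
  R: Z = R = 23.2 Ω
  C: Z = 1/(jωC) = -j/(ω·C) = 0 - j2.653e+06 Ω
Step 3 — Series combination: Z_total = R + C = 23.2 - j2.653e+06 Ω = 2.653e+06∠-90.0° Ω.
Step 4 — Source phasor: V = 44.1∠45.0° V = 31.18 + j31.18 V.
Step 5 — Current: I = V / Z = -1.176e-05 + j1.176e-05 A = 1.663e-05∠135.0° A.
Step 6 — Complex power: S = V·I* = 6.413e-09 - j0.0007332 VA.
Step 7 — Real power: P = Re(S) = 6.413e-09 W.
Step 8 — Reactive power: Q = Im(S) = -0.0007332 VAR.
Step 9 — Apparent power: |S| = 0.0007332 VA.
Step 10 — Power factor: PF = P/|S| = 8.746e-06 (leading).

(a) P = 6.413e-09 W  (b) Q = -0.0007332 VAR  (c) S = 0.0007332 VA  (d) PF = 8.746e-06 (leading)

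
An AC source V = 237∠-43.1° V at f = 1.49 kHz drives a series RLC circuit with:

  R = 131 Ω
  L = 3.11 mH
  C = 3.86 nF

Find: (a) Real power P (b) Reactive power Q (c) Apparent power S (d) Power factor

Step 1 — Angular frequency: ω = 2π·f = 2π·1490 = 9362 rad/s.
Step 2 — Component impedances:
  R: Z = R = 131 Ω
  L: Z = jωL = j·9362·0.00311 = 0 + j29.12 Ω
  C: Z = 1/(jωC) = -j/(ω·C) = 0 - j2.767e+04 Ω
Step 3 — Series combination: Z_total = R + L + C = 131 - j2.764e+04 Ω = 2.764e+04∠-89.7° Ω.
Step 4 — Source phasor: V = 237∠-43.1° V = 173 - j161.9 V.
Step 5 — Current: I = V / Z = 0.005888 + j0.006232 A = 0.008573∠46.6° A.
Step 6 — Complex power: S = V·I* = 0.009629 - j2.032 VA.
Step 7 — Real power: P = Re(S) = 0.009629 W.
Step 8 — Reactive power: Q = Im(S) = -2.032 VAR.
Step 9 — Apparent power: |S| = 2.032 VA.
Step 10 — Power factor: PF = P/|S| = 0.004739 (leading).

(a) P = 0.009629 W  (b) Q = -2.032 VAR  (c) S = 2.032 VA  (d) PF = 0.004739 (leading)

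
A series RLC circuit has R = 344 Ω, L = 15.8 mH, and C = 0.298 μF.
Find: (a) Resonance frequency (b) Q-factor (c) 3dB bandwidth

Step 1 — Resonance condition Im(Z)=0 gives ω₀ = 1/√(LC).
Step 2 — ω₀ = 1/√(0.0158·2.98e-07) = 1.457e+04 rad/s.
Step 3 — f₀ = ω₀/(2π) = 2319 Hz.
Step 4 — Series Q: Q = ω₀L/R = 1.457e+04·0.0158/344 = 0.6694.
Step 5 — 3dB bandwidth: Δω = ω₀/Q = 2.177e+04 rad/s; BW = Δω/(2π) = 3465 Hz.

(a) f₀ = 2319 Hz  (b) Q = 0.6694  (c) BW = 3465 Hz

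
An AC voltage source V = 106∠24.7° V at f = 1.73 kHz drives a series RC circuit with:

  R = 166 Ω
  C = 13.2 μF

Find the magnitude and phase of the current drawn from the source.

Step 1 — Angular frequency: ω = 2π·f = 2π·1730 = 1.087e+04 rad/s.
Step 2 — Component impedances:
  R: Z = R = 166 Ω
  C: Z = 1/(jωC) = -j/(ω·C) = 0 - j6.969 Ω
Step 3 — Series combination: Z_total = R + C = 166 - j6.969 Ω = 166.1∠-2.4° Ω.
Step 4 — Source phasor: V = 106∠24.7° V = 96.3 + j44.29 V.
Step 5 — Ohm's law: I = V / Z_total = (96.3 + j44.29) / (166 - j6.969) = 0.5679 + j0.2907 A.
Step 6 — Convert to polar: |I| = 0.638 A, ∠I = 27.1°.

I = 0.638∠27.1° A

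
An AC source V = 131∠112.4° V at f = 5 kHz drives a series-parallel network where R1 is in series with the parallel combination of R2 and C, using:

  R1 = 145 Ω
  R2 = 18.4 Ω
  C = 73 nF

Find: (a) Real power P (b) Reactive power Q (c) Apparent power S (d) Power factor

Step 1 — Angular frequency: ω = 2π·f = 2π·5000 = 3.142e+04 rad/s.
Step 2 — Component impedances:
  R1: Z = R = 145 Ω
  R2: Z = R = 18.4 Ω
  C: Z = 1/(jωC) = -j/(ω·C) = 0 - j436 Ω
Step 3 — Parallel branch: R2 || C = 1/(1/R2 + 1/C) = 18.37 - j0.7751 Ω.
Step 4 — Series with R1: Z_total = R1 + (R2 || C) = 163.4 - j0.7751 Ω = 163.4∠-0.3° Ω.
Step 5 — Source phasor: V = 131∠112.4° V = -49.92 + j121.1 V.
Step 6 — Current: I = V / Z = -0.3091 + j0.7399 A = 0.8019∠112.7° A.
Step 7 — Complex power: S = V·I* = 105 - j0.4984 VA.
Step 8 — Real power: P = Re(S) = 105 W.
Step 9 — Reactive power: Q = Im(S) = -0.4984 VAR.
Step 10 — Apparent power: |S| = 105 VA.
Step 11 — Power factor: PF = P/|S| = 1 (leading).

(a) P = 105 W  (b) Q = -0.4984 VAR  (c) S = 105 VA  (d) PF = 1 (leading)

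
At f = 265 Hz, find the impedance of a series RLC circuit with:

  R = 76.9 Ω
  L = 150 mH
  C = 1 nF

Step 1 — Angular frequency: ω = 2π·f = 2π·265 = 1665 rad/s.
Step 2 — Component impedances:
  R: Z = R = 76.9 Ω
  L: Z = jωL = j·1665·0.15 = 0 + j249.8 Ω
  C: Z = 1/(jωC) = -j/(ω·C) = 0 - j6.006e+05 Ω
Step 3 — Series combination: Z_total = R + L + C = 76.9 - j6.003e+05 Ω = 6.003e+05∠-90.0° Ω.

Z = 76.9 - j6.003e+05 Ω = 6.003e+05∠-90.0° Ω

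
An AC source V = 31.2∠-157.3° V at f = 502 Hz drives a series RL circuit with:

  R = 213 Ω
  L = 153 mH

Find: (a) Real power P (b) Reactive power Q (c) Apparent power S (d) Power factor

Step 1 — Angular frequency: ω = 2π·f = 2π·502 = 3154 rad/s.
Step 2 — Component impedances:
  R: Z = R = 213 Ω
  L: Z = jωL = j·3154·0.153 = 0 + j482.6 Ω
Step 3 — Series combination: Z_total = R + L = 213 + j482.6 Ω = 527.5∠66.2° Ω.
Step 4 — Source phasor: V = 31.2∠-157.3° V = -28.78 - j12.04 V.
Step 5 — Current: I = V / Z = -0.04291 + j0.0407 A = 0.05915∠136.5° A.
Step 6 — Complex power: S = V·I* = 0.7451 + j1.688 VA.
Step 7 — Real power: P = Re(S) = 0.7451 W.
Step 8 — Reactive power: Q = Im(S) = 1.688 VAR.
Step 9 — Apparent power: |S| = 1.845 VA.
Step 10 — Power factor: PF = P/|S| = 0.4038 (lagging).

(a) P = 0.7451 W  (b) Q = 1.688 VAR  (c) S = 1.845 VA  (d) PF = 0.4038 (lagging)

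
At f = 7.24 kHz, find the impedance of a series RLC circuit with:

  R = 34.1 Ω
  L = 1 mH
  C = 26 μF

Step 1 — Angular frequency: ω = 2π·f = 2π·7240 = 4.549e+04 rad/s.
Step 2 — Component impedances:
  R: Z = R = 34.1 Ω
  L: Z = jωL = j·4.549e+04·0.001 = 0 + j45.49 Ω
  C: Z = 1/(jωC) = -j/(ω·C) = 0 - j0.8455 Ω
Step 3 — Series combination: Z_total = R + L + C = 34.1 + j44.64 Ω = 56.18∠52.6° Ω.

Z = 34.1 + j44.64 Ω = 56.18∠52.6° Ω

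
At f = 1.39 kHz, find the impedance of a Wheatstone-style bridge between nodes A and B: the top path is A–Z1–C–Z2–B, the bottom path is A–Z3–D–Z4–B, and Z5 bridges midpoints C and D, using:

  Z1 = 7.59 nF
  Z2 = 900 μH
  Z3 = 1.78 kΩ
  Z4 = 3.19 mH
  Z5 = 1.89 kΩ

Step 1 — Angular frequency: ω = 2π·f = 2π·1390 = 8734 rad/s.
Step 2 — Component impedances:
  Z1: Z = 1/(jωC) = -j/(ω·C) = 0 - j1.509e+04 Ω
  Z2: Z = jωL = j·8734·0.0009 = 0 + j7.86 Ω
  Z3: Z = R = 1780 Ω
  Z4: Z = jωL = j·8734·0.00319 = 0 + j27.86 Ω
  Z5: Z = R = 1890 Ω
Step 3 — Bridge requires nodal analysis (the Z5 bridge couples midpoints C and D, so the two paths cannot be reduced to a simple series/parallel combination). Setting node B to ground and injecting 1 A at node A, the 3-node admittance system at A, C, D solves to V_A = Z_AB = 1762 - j180.6 Ω = 1772∠-5.9° Ω.

Z = 1762 - j180.6 Ω = 1772∠-5.9° Ω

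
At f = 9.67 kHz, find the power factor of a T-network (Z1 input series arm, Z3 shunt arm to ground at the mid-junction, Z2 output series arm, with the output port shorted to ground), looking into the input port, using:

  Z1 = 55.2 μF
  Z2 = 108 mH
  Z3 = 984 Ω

Step 1 — Angular frequency: ω = 2π·f = 2π·9670 = 6.076e+04 rad/s.
Step 2 — Component impedances:
  Z1: Z = 1/(jωC) = -j/(ω·C) = 0 - j0.2982 Ω
  Z2: Z = jωL = j·6.076e+04·0.108 = 0 + j6562 Ω
  Z3: Z = R = 984 Ω
Step 3 — With the output port shorted to ground, the output series arm Z2 runs from the junction to ground; the shunt arm Z3 also runs from the junction to ground. They appear in parallel: Z3 || Z2 = 962.4 + j144.3 Ω.
Step 4 — Series with input arm Z1: Z_in = Z1 + (Z3 || Z2) = 962.4 + j144 Ω = 973.1∠8.5° Ω.
Step 5 — Power factor: PF = cos(φ) = Re(Z)/|Z| = 962.4/973.1 = 0.989.
Step 6 — Type: Im(Z) = 144 ⇒ lagging (phase φ = 8.5°).

PF = 0.989 (lagging, φ = 8.5°)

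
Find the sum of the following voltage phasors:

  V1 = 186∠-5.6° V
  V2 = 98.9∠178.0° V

Step 1 — Convert each phasor to rectangular form:
  V1 = 186·(cos(-5.6°) + j·sin(-5.6°)) = 185.1 - j18.15 V
  V2 = 98.9·(cos(178.0°) + j·sin(178.0°)) = -98.84 + j3.452 V
Step 2 — Sum components: V_total = 86.27 - j14.7 V.
Step 3 — Convert to polar: |V_total| = 87.52 V, ∠V_total = -9.7°.

V_total = 87.52∠-9.7° V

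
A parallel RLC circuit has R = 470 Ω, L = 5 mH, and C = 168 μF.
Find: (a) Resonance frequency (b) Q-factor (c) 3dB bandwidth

Step 1 — Resonance: ω₀ = 1/√(LC) = 1/√(0.005·0.000168) = 1091 rad/s.
Step 2 — f₀ = ω₀/(2π) = 173.7 Hz.
Step 3 — Parallel Q: Q = R/(ω₀L) = 470/(1091·0.005) = 86.15.
Step 4 — Bandwidth: Δω = ω₀/Q = 12.66 rad/s; BW = Δω/(2π) = 2.016 Hz.

(a) f₀ = 173.7 Hz  (b) Q = 86.15  (c) BW = 2.016 Hz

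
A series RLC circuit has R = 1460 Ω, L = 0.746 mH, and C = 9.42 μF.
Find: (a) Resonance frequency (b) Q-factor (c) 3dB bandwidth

Step 1 — Resonance: ω₀ = 1/√(LC) = 1/√(0.000746·9.42e-06) = 1.193e+04 rad/s.
Step 2 — f₀ = ω₀/(2π) = 1899 Hz.
Step 3 — Series Q: Q = ω₀L/R = 1.193e+04·0.000746/1460 = 0.006095.
Step 4 — Bandwidth: Δω = ω₀/Q = 1.957e+06 rad/s; BW = Δω/(2π) = 3.115e+05 Hz.

(a) f₀ = 1899 Hz  (b) Q = 0.006095  (c) BW = 3.115e+05 Hz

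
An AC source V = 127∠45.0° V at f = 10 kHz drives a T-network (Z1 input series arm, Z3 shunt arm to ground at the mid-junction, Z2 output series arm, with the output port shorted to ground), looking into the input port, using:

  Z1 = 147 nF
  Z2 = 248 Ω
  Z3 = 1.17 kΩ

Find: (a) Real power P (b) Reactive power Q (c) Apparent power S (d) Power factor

Step 1 — Angular frequency: ω = 2π·f = 2π·1e+04 = 6.283e+04 rad/s.
Step 2 — Component impedances:
  Z1: Z = 1/(jωC) = -j/(ω·C) = 0 - j108.3 Ω
  Z2: Z = R = 248 Ω
  Z3: Z = R = 1170 Ω
Step 3 — With the output port shorted to ground, the output series arm Z2 runs from the junction to ground; the shunt arm Z3 also runs from the junction to ground. They appear in parallel: Z3 || Z2 = 204.6 Ω.
Step 4 — Series with input arm Z1: Z_in = Z1 + (Z3 || Z2) = 204.6 - j108.3 Ω = 231.5∠-27.9° Ω.
Step 5 — Source phasor: V = 127∠45.0° V = 89.8 + j89.8 V.
Step 6 — Current: I = V / Z = 0.1615 + j0.5243 A = 0.5486∠72.9° A.
Step 7 — Complex power: S = V·I* = 61.58 - j32.58 VA.
Step 8 — Real power: P = Re(S) = 61.58 W.
Step 9 — Reactive power: Q = Im(S) = -32.58 VAR.
Step 10 — Apparent power: |S| = 69.67 VA.
Step 11 — Power factor: PF = P/|S| = 0.8839 (leading).

(a) P = 61.58 W  (b) Q = -32.58 VAR  (c) S = 69.67 VA  (d) PF = 0.8839 (leading)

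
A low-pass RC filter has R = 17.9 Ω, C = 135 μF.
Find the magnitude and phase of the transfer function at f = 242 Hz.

Step 1 — Angular frequency: ω = 2π·242 = 1521 rad/s.
Step 2 — Transfer function: H(jω) = 1/(1 + jωRC).
Step 3 — Denominator: 1 + jωRC = 1 + j·1521·17.9·0.000135 = 1 + j3.674.
Step 4 — H = 0.06896 - j0.2534.
Step 5 — Magnitude: |H| = 0.2626 (-11.6 dB); phase: φ = -74.8°.

|H| = 0.2626 (-11.6 dB), φ = -74.8°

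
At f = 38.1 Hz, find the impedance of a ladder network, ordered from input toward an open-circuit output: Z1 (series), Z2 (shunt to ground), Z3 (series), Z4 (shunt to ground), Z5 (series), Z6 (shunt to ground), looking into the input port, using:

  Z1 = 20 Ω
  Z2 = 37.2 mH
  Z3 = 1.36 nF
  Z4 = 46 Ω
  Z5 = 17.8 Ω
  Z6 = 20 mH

Step 1 — Angular frequency: ω = 2π·f = 2π·38.1 = 239.4 rad/s.
Step 2 — Component impedances:
  Z1: Z = R = 20 Ω
  Z2: Z = jωL = j·239.4·0.0372 = 0 + j8.905 Ω
  Z3: Z = 1/(jωC) = -j/(ω·C) = 0 - j3.072e+06 Ω
  Z4: Z = R = 46 Ω
  Z5: Z = R = 17.8 Ω
  Z6: Z = jωL = j·239.4·0.02 = 0 + j4.788 Ω
Step 3 — Ladder network (open output): work backward from the far end, alternating series and parallel combinations. Z_in = 20 + j8.905 Ω = 21.89∠24.0° Ω.

Z = 20 + j8.905 Ω = 21.89∠24.0° Ω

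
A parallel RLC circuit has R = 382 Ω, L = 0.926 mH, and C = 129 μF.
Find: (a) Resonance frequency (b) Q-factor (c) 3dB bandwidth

Step 1 — Resonance: ω₀ = 1/√(LC) = 1/√(0.000926·0.000129) = 2893 rad/s.
Step 2 — f₀ = ω₀/(2π) = 460.5 Hz.
Step 3 — Parallel Q: Q = R/(ω₀L) = 382/(2893·0.000926) = 142.6.
Step 4 — Bandwidth: Δω = ω₀/Q = 20.29 rad/s; BW = Δω/(2π) = 3.23 Hz.

(a) f₀ = 460.5 Hz  (b) Q = 142.6  (c) BW = 3.23 Hz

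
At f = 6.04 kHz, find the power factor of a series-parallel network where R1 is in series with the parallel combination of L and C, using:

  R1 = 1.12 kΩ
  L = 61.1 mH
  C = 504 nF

Step 1 — Angular frequency: ω = 2π·f = 2π·6040 = 3.795e+04 rad/s.
Step 2 — Component impedances:
  R1: Z = R = 1120 Ω
  L: Z = jωL = j·3.795e+04·0.0611 = 0 + j2319 Ω
  C: Z = 1/(jωC) = -j/(ω·C) = 0 - j52.28 Ω
Step 3 — Parallel branch: L || C = 1/(1/L + 1/C) = 0 - j53.49 Ω.
Step 4 — Series with R1: Z_total = R1 + (L || C) = 1120 - j53.49 Ω = 1121∠-2.7° Ω.
Step 5 — Power factor: PF = cos(φ) = Re(Z)/|Z| = 1120/1121.28 = 0.9989.
Step 6 — Type: Im(Z) = -53.49 ⇒ leading (phase φ = -2.7°).

PF = 0.9989 (leading, φ = -2.7°)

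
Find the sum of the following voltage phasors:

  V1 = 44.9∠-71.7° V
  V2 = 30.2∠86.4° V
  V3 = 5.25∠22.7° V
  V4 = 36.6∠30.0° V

Step 1 — Convert each phasor to rectangular form:
  V1 = 44.9·(cos(-71.7°) + j·sin(-71.7°)) = 14.1 - j42.63 V
  V2 = 30.2·(cos(86.4°) + j·sin(86.4°)) = 1.896 + j30.14 V
  V3 = 5.25·(cos(22.7°) + j·sin(22.7°)) = 4.843 + j2.026 V
  V4 = 36.6·(cos(30.0°) + j·sin(30.0°)) = 31.7 + j18.3 V
Step 2 — Sum components: V_total = 52.53 + j7.837 V.
Step 3 — Convert to polar: |V_total| = 53.12 V, ∠V_total = 8.5°.

V_total = 53.12∠8.5° V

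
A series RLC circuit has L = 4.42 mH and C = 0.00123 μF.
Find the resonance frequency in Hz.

Step 1 — Resonance condition Im(Z)=0 gives ω₀ = 1/√(LC).
Step 2 — ω₀ = 1/√(0.00442·1.23e-09) = 4.289e+05 rad/s.
Step 3 — f₀ = ω₀/(2π) = 6.826e+04 Hz.

f₀ = 6.826e+04 Hz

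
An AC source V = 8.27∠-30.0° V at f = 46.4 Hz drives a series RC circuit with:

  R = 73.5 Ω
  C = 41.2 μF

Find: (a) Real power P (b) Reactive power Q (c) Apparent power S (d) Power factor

Step 1 — Angular frequency: ω = 2π·f = 2π·46.4 = 291.5 rad/s.
Step 2 — Component impedances:
  R: Z = R = 73.5 Ω
  C: Z = 1/(jωC) = -j/(ω·C) = 0 - j83.25 Ω
Step 3 — Series combination: Z_total = R + C = 73.5 - j83.25 Ω = 111.1∠-48.6° Ω.
Step 4 — Source phasor: V = 8.27∠-30.0° V = 7.162 - j4.135 V.
Step 5 — Current: I = V / Z = 0.07059 + j0.0237 A = 0.07447∠18.6° A.
Step 6 — Complex power: S = V·I* = 0.4076 - j0.4617 VA.
Step 7 — Real power: P = Re(S) = 0.4076 W.
Step 8 — Reactive power: Q = Im(S) = -0.4617 VAR.
Step 9 — Apparent power: |S| = 0.6158 VA.
Step 10 — Power factor: PF = P/|S| = 0.6618 (leading).

(a) P = 0.4076 W  (b) Q = -0.4617 VAR  (c) S = 0.6158 VA  (d) PF = 0.6618 (leading)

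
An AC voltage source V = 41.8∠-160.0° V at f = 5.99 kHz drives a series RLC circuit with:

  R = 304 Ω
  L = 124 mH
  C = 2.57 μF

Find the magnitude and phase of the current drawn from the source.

Step 1 — Angular frequency: ω = 2π·f = 2π·5990 = 3.764e+04 rad/s.
Step 2 — Component impedances:
  R: Z = R = 304 Ω
  L: Z = jωL = j·3.764e+04·0.124 = 0 + j4667 Ω
  C: Z = 1/(jωC) = -j/(ω·C) = 0 - j10.34 Ω
Step 3 — Series combination: Z_total = R + L + C = 304 + j4657 Ω = 4666∠86.3° Ω.
Step 4 — Source phasor: V = 41.8∠-160.0° V = -39.28 - j14.3 V.
Step 5 — Ohm's law: I = V / Z_total = (-39.28 - j14.3) / (304 + j4657) = -0.003605 + j0.0082 A.
Step 6 — Convert to polar: |I| = 0.008958 A, ∠I = 113.7°.

I = 0.008958∠113.7° A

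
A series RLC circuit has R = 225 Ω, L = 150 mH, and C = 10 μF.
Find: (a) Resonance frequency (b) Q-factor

Step 1 — Resonance condition Im(Z)=0 gives ω₀ = 1/√(LC).
Step 2 — ω₀ = 1/√(0.15·1e-05) = 816.5 rad/s.
Step 3 — f₀ = ω₀/(2π) = 129.9 Hz.
Step 4 — Series Q: Q = ω₀L/R = 816.5·0.15/225 = 0.5443.

(a) f₀ = 129.9 Hz  (b) Q = 0.5443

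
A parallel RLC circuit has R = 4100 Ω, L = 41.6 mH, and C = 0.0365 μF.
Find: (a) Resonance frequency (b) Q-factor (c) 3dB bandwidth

Step 1 — Resonance: ω₀ = 1/√(LC) = 1/√(0.0416·3.65e-08) = 2.566e+04 rad/s.
Step 2 — f₀ = ω₀/(2π) = 4084 Hz.
Step 3 — Parallel Q: Q = R/(ω₀L) = 4100/(2.566e+04·0.0416) = 3.84.
Step 4 — Bandwidth: Δω = ω₀/Q = 6682 rad/s; BW = Δω/(2π) = 1064 Hz.

(a) f₀ = 4084 Hz  (b) Q = 3.84  (c) BW = 1064 Hz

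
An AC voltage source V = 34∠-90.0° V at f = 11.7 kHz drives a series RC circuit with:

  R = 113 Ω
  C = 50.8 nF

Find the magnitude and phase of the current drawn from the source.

Step 1 — Angular frequency: ω = 2π·f = 2π·1.17e+04 = 7.351e+04 rad/s.
Step 2 — Component impedances:
  R: Z = R = 113 Ω
  C: Z = 1/(jωC) = -j/(ω·C) = 0 - j267.8 Ω
Step 3 — Series combination: Z_total = R + C = 113 - j267.8 Ω = 290.6∠-67.1° Ω.
Step 4 — Source phasor: V = 34∠-90.0° V = 0 - j34 V.
Step 5 — Ohm's law: I = V / Z_total = (0 - j34) / (113 - j267.8) = 0.1078 - j0.04548 A.
Step 6 — Convert to polar: |I| = 0.117 A, ∠I = -22.9°.

I = 0.117∠-22.9° A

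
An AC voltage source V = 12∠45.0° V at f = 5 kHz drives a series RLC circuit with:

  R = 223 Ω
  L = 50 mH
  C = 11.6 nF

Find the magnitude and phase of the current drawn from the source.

Step 1 — Angular frequency: ω = 2π·f = 2π·5000 = 3.142e+04 rad/s.
Step 2 — Component impedances:
  R: Z = R = 223 Ω
  L: Z = jωL = j·3.142e+04·0.05 = 0 + j1571 Ω
  C: Z = 1/(jωC) = -j/(ω·C) = 0 - j2744 Ω
Step 3 — Series combination: Z_total = R + L + C = 223 - j1173 Ω = 1194∠-79.2° Ω.
Step 4 — Source phasor: V = 12∠45.0° V = 8.485 + j8.485 V.
Step 5 — Ohm's law: I = V / Z_total = (8.485 + j8.485) / (223 - j1173) = -0.005653 + j0.008307 A.
Step 6 — Convert to polar: |I| = 0.01005 A, ∠I = 124.2°.

I = 0.01005∠124.2° A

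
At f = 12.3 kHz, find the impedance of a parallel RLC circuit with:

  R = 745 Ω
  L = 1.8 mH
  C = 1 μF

Step 1 — Angular frequency: ω = 2π·f = 2π·1.23e+04 = 7.728e+04 rad/s.
Step 2 — Component impedances:
  R: Z = R = 745 Ω
  L: Z = jωL = j·7.728e+04·0.0018 = 0 + j139.1 Ω
  C: Z = 1/(jωC) = -j/(ω·C) = 0 - j12.94 Ω
Step 3 — Parallel combination: 1/Z_total = 1/R + 1/L + 1/C; Z_total = 0.2731 - j14.26 Ω = 14.26∠-88.9° Ω.

Z = 0.2731 - j14.26 Ω = 14.26∠-88.9° Ω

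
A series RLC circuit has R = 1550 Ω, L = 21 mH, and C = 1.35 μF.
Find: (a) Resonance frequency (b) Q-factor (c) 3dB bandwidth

Step 1 — Resonance condition Im(Z)=0 gives ω₀ = 1/√(LC).
Step 2 — ω₀ = 1/√(0.021·1.35e-06) = 5939 rad/s.
Step 3 — f₀ = ω₀/(2π) = 945.2 Hz.
Step 4 — Series Q: Q = ω₀L/R = 5939·0.021/1550 = 0.08047.
Step 5 — 3dB bandwidth: Δω = ω₀/Q = 7.381e+04 rad/s; BW = Δω/(2π) = 1.175e+04 Hz.

(a) f₀ = 945.2 Hz  (b) Q = 0.08047  (c) BW = 1.175e+04 Hz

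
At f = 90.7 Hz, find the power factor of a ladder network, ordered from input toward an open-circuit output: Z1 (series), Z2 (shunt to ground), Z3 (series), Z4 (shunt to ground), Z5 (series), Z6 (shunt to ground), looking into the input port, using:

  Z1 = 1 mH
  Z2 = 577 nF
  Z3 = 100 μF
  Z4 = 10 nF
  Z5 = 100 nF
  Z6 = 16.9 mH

Step 1 — Angular frequency: ω = 2π·f = 2π·90.7 = 569.9 rad/s.
Step 2 — Component impedances:
  Z1: Z = jωL = j·569.9·0.001 = 0 + j0.5699 Ω
  Z2: Z = 1/(jωC) = -j/(ω·C) = 0 - j3041 Ω
  Z3: Z = 1/(jωC) = -j/(ω·C) = 0 - j17.55 Ω
  Z4: Z = 1/(jωC) = -j/(ω·C) = 0 - j1.755e+05 Ω
  Z5: Z = 1/(jωC) = -j/(ω·C) = 0 - j1.755e+04 Ω
  Z6: Z = jωL = j·569.9·0.0169 = 0 + j9.631 Ω
Step 3 — Ladder network (open output): work backward from the far end, alternating series and parallel combinations. Z_in = 0 - j2554 Ω = 2554∠-90.0° Ω.
Step 4 — Power factor: PF = cos(φ) = Re(Z)/|Z| = 0/2554 = 0.
Step 5 — Type: Im(Z) = -2554 ⇒ leading (phase φ = -90.0°).

PF = 0 (leading, φ = -90.0°)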